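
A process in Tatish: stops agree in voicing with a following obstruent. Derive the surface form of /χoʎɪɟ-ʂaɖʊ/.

/ɟ/ is a voiced palatal stop. The following trigger /ʂ/ is voiceless, so /ɟ/ must become voiceless as well.
Changing only its voicing to voiceless gives [c] — the voiceless palatal stop.

[χoʎɪcʂaɖʊ]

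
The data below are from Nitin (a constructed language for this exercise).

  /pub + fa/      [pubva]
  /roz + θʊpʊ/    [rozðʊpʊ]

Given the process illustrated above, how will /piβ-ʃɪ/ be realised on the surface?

The data show progressive voicing assimilation: /f/ → [v] after /b/; /θ/ → [ð] after /z/. In each pair only voicing changes, matching the preceding consonant, while place and manner stay constant.
/ʃ/ is a voiceless postalveolar fricative. The preceding trigger /β/ is voiced, so /ʃ/ must become voiced as well.
Changing only its voicing to voiced gives [ʒ] — the voiced postalveolar fricative.

[piβʒɪ]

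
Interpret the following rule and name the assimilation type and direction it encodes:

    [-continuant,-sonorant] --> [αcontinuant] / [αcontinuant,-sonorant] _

progressive manner assimilation

The rule copies [continuant] (continuancy) from the environment onto the target stops; since [±continuant] encodes the stop/fricative manner contrast, the assimilating dimension is manner.
Since the environment is written before the underscore, the trigger precedes the target; the direction is progressive.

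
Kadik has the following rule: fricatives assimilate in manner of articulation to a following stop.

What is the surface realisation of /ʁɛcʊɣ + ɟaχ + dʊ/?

/ɣ/ is a voiced velar fricative. The following trigger /ɟ/ is a stop, so /ɣ/ must become a stop as well.
Changing only its manner to stop gives [g] — the voiced velar stop.
At the second juncture, /χ/ likewise becomes [q] adjacent to /d/.

[ʁɛcʊgɟaqdʊ]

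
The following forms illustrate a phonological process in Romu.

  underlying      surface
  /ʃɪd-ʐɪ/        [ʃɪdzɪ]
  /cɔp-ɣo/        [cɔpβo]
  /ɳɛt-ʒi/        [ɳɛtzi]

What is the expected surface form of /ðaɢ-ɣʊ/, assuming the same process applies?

The data show progressive place assimilation: /ʐ/ → [z] after /d/; /ɣ/ → [β] after /p/; /ʒ/ → [z] after /t/. In each pair only place changes, matching the preceding consonant, while manner and voice stay constant.
/ɣ/ is a voiced velar fricative. The preceding trigger /ɢ/ is uvular, so /ɣ/ must become uvular as well.
Changing only its place to uvular gives [ʁ] — the voiced uvular fricative.

[ðaɢʁʊ]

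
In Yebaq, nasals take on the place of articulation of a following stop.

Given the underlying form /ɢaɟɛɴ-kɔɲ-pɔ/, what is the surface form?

[ɢaɟɛŋkɔmpɔ]

/ɴ/ is a voiced uvular nasal. The following trigger /k/ is velar, so /ɴ/ must become velar as well.
Changing only its place to velar gives [ŋ] — the voiced velar nasal.
At the second juncture, /ɲ/ likewise becomes [m] adjacent to /p/.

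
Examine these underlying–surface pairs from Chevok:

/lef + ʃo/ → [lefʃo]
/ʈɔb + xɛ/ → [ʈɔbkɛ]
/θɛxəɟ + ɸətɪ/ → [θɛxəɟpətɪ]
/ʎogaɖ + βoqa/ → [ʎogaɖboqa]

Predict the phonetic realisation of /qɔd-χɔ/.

[qɔdqɔ]

The data show progressive manner assimilation: /x/ → [k] after /b/; /ɸ/ → [p] after /ɟ/; /β/ → [b] after /ɖ/. In each pair only manner changes, matching the preceding consonant, while place and voice stay constant.
Nothing changes in [lefʃo]: there the adjacent consonants already agree in manner (/ʃ/ and /f/ are both fricatives), so this form is consistent with the same rule.
/χ/ is a voiceless uvular fricative. The preceding trigger /d/ is a stop, so /χ/ must become a stop as well.
The voiceless uvular stop is [q], so /χ/ → [q].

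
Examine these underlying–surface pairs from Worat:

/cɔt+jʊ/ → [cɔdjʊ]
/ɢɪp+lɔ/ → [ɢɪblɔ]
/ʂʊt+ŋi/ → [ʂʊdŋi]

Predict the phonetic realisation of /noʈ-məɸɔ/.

[noɖməɸɔ]

The data show regressive voicing assimilation: /t/ → [d] before /j/; /p/ → [b] before /l/; /t/ → [d] before /ŋ/. In each pair only voicing changes, matching the following consonant, while place and manner stay constant.
/ʈ/ is a voiceless retroflex stop. The following trigger /m/ is voiced, so /ʈ/ must become voiced as well.
The voiced retroflex stop is [ɖ], so /ʈ/ → [ɖ].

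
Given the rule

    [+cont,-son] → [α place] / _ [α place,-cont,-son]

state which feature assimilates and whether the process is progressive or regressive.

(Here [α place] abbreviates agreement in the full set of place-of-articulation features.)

regressive place assimilation

The shared variable α links the value of the place features (abbreviated [place]) on the target to the same value on the neighbouring segment, so place is the feature that assimilates.
The conditioning segment sits to the right of the focus bar, meaning the trigger follows the segment that changes — regressive assimilation.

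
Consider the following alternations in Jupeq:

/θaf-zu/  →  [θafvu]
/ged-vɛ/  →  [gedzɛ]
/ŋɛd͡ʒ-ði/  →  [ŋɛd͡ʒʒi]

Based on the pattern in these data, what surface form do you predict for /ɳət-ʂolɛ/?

[ɳətsolɛ]

The data show progressive place assimilation: /z/ → [v] after /f/; /v/ → [z] after /d/; /ð/ → [ʒ] after /d͡ʒ/. In each pair only place changes, matching the preceding consonant, while manner and voice stay constant.
The rule targets /ʂ/ (voiceless retroflex fricative), which sits after the trigger /t/ (alveolar).
Changing only its place to alveolar gives [s] — the voiceless alveolar fricative.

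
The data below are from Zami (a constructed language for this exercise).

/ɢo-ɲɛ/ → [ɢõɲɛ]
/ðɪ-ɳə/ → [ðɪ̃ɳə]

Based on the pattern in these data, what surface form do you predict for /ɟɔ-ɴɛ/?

[ɟɔ̃ɴɛ]

The data show regressive nasality assimilation (vowel nasalisation): /o/ → [õ] before /ɲ/; /ɪ/ → [ɪ̃] before /ɳ/ — a vowel is nasalised by an immediately following nasal consonant.
/ɔ/ sits next to the nasal /ɴ/ and is therefore nasalised to [ɔ̃].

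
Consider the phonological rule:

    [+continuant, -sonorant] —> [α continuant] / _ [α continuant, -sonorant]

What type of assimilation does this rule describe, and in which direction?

regressive manner assimilation

The shared variable α links the value of [continuant] on the target to that of the neighbouring obstruent. [continuant] distinguishes stops from fricatives — a manner-of-articulation feature — so this is manner assimilation.
Since the environment is written after the underscore, the trigger follows the target; the direction is regressive.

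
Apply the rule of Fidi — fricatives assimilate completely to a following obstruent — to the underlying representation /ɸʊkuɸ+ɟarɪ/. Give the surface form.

/ɸ/ is the segment targeted by the rule; it sits immediately before /ɟ/, so it assimilates completely and surfaces as [ɟ].

[ɸʊkuɟɟarɪ]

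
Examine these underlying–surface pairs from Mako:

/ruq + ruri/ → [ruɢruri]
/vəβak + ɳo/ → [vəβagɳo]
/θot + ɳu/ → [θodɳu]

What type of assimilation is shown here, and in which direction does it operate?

regressive voicing assimilation

Comparing underlying and surface forms, /q/ → [ɢ] is the alternation; the neighbouring /r/ is constant.
/q/ is voiceless while /r/ is voiced; the output [ɢ] is voiced, matching the trigger — so the feature that spreads is voicing.
Place and manner are unchanged, so the assimilation is partial, not total.
The same holds elsewhere in the data: /k/ → [g] before /ɳ/ (voiceless → voiced, matching voiced); /t/ → [d] before /ɳ/ (voiceless → voiced, matching voiced) — only voicing changes, and always toward the following segment.
Since the segment that changes precedes the conditioning segment, the assimilation is regressive.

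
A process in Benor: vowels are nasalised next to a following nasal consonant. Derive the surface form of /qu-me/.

[qũme]

The vowel /u/ is adjacent to the following nasal /m/, so it acquires [+nasal] and surfaces as [ũ].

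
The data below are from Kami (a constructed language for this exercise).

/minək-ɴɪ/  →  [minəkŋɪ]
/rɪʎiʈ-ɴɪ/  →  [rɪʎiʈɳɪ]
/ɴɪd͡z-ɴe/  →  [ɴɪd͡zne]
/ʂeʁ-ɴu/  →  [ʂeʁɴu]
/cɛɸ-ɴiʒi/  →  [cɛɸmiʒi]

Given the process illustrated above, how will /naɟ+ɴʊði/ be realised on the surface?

The data show progressive place assimilation: /ɴ/ → [ŋ] after /k/; /ɴ/ → [ɳ] after /ʈ/; /ɴ/ → [n] after /d͡z/; /ɴ/ → [m] after /ɸ/. In each pair only place changes, matching the preceding consonant, while manner and voice stay constant.
Nothing changes in [ʂeʁɴu]: there the adjacent consonants already agree in place (/ɴ/ and /ʁ/ are both uvular), so this form is consistent with the same rule.
/ɴ/ is a voiced uvular nasal. The preceding trigger /ɟ/ is palatal, so /ɴ/ must become palatal as well.
Changing only its place to palatal gives [ɲ] — the voiced palatal nasal.

[naɟɲʊði]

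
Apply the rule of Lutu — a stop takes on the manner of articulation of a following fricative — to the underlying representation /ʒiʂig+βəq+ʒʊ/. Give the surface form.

The rule targets /g/ (voiced velar stop), which sits before the trigger /β/ (fricative).
The voiced velar fricative is [ɣ], so /g/ → [ɣ].
The same rule applies at the second boundary: /q/ → [χ] next to /ʒ/.

[ʒiʂiɣβəχʒʊ]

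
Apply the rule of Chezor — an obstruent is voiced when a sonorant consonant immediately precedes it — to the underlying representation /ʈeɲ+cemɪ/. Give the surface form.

[ʈeɲɟemɪ]

The rule targets /c/ (voiceless palatal stop), which sits after the trigger /ɲ/ (voiced).
A voiced palatal stop is [ɟ], so the surface segment is [ɟ].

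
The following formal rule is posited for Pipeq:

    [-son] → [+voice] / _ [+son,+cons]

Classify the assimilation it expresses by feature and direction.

The target ([-son], obstruents) acquires [+voice] next to a sonorant consonant ([+son,+cons]) — it takes on the voicing of its neighbour, so the feature that spreads is voicing.
The conditioning segment sits to the right of the focus bar, meaning the trigger follows the segment that changes — regressive assimilation.

regressive voicing assimilation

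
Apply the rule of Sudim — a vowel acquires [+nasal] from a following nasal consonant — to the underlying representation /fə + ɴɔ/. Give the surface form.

[fə̃ɴɔ]

The vowel /ə/ is adjacent to the following nasal /ɴ/, so it acquires [+nasal] and surfaces as [ə̃].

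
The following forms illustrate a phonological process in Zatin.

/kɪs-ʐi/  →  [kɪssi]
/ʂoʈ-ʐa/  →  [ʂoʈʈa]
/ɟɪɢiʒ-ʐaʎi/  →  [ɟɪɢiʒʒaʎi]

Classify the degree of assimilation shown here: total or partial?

total assimilation

Underlying /ʐ/ is realised as [s] next to /s/; /s/ itself does not change.
The output [s] is identical to the trigger /s/ — every feature (place, manner, voicing) has been copied — so this is total assimilation.
The remaining alternations confirm this: /ʐ/ → [ʈ] after /ʈ/; /ʐ/ → [ʒ] after /ʒ/ — in each case the output is a copy of the preceding consonant.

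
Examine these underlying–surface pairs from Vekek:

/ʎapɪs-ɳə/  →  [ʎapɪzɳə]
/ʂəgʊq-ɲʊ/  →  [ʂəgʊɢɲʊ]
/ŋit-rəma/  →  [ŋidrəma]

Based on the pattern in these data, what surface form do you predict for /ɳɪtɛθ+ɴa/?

The data show regressive voicing assimilation: /s/ → [z] before /ɳ/; /q/ → [ɢ] before /ɲ/; /t/ → [d] before /r/. In each pair only voicing changes, matching the following consonant, while place and manner stay constant.
The rule targets /θ/ (voiceless dental fricative), which sits before the trigger /ɴ/ (voiced).
A voiced dental fricative is [ð], so the surface segment is [ð].

[ɳɪtɛðɴa]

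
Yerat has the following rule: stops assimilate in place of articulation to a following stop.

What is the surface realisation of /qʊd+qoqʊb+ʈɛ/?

[qʊɢqoqʊɖʈɛ]

The rule targets /d/ (voiced alveolar stop), which sits before the trigger /q/ (uvular).
Changing only its place to uvular gives [ɢ] — the voiced uvular stop.
At the second juncture, /b/ likewise becomes [ɖ] adjacent to /ʈ/.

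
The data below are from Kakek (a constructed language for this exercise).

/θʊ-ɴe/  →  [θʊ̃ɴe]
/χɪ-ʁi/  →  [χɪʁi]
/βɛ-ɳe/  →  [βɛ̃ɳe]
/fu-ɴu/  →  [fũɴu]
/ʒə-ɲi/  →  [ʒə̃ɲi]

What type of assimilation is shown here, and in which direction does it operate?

regressive nasality assimilation (vowel nasalisation)

The vowel /ʊ/ surfaces as nasalised [ʊ̃] next to the following nasal /ɴ/ — it has acquired the [+nasal] feature of its neighbour.
The other forms show the same pattern: /ɛ/ → [ɛ̃] before /ɳ/; /u/ → [ũ] before /ɴ/; /ə/ → [ə̃] before /ɲ/ — each time a vowel is nasalised next to a following nasal.
No change occurs in [χɪʁi] because the vowel at the boundary is adjacent to an oral consonant, not a nasal (/ɪ/ next to /ʁ/).
Because the conditioning nasal is to the right of the vowel that changes, the process is regressive (anticipatory).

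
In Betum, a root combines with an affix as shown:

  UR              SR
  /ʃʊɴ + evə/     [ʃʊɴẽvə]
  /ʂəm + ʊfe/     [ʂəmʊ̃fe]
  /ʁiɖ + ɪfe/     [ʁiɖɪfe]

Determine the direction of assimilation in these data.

progressive

The vowel /e/ surfaces as nasalised [ẽ] next to the preceding nasal /ɴ/ — it has acquired the [+nasal] feature of its neighbour.
The other form shows the same pattern: /ʊ/ → [ʊ̃] after /m/ — each time a vowel is nasalised next to a preceding nasal.
No change occurs in [ʁiɖɪfe] because the vowel at the boundary is adjacent to an oral consonant, not a nasal (/ɪ/ next to /ɖ/).
Because the conditioning nasal is to the left of the vowel that changes, the process is progressive (perseverative).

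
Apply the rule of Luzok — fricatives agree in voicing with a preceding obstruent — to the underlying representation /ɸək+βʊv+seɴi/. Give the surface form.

/β/ is a voiced bilabial fricative. The preceding trigger /k/ is voiceless, so /β/ must become voiceless as well.
A voiceless bilabial fricative is [ɸ], so the surface segment is [ɸ].
At the second juncture, /s/ likewise becomes [z] adjacent to /v/.

[ɸəkɸʊvzeɴi]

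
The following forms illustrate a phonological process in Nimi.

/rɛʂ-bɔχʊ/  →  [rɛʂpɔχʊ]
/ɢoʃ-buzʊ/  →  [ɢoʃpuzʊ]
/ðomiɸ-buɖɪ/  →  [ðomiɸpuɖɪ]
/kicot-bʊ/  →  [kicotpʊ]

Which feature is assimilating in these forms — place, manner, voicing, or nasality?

voicing

Comparing underlying and surface forms, /b/ → [p] is the alternation; the neighbouring /ʂ/ is constant.
/b/ is voiced while /ʂ/ is voiceless; the output [p] is voiceless, matching the trigger — so the feature that spreads is voicing.
The same holds elsewhere in the data: /b/ → [p] after /ʃ/ (voiced → voiceless, matching voiceless); /b/ → [p] after /ɸ/ (voiced → voiceless, matching voiceless); /b/ → [p] after /t/ (voiced → voiceless, matching voiceless) — only voicing changes, and always toward the preceding segment.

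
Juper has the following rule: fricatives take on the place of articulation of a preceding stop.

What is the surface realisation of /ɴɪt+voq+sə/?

The rule targets /v/ (voiced labiodental fricative), which sits after the trigger /t/ (alveolar).
Changing only its place to alveolar gives [z] — the voiced alveolar fricative.
The same rule applies at the second boundary: /s/ → [χ] next to /q/.

[ɴɪtzoqχə]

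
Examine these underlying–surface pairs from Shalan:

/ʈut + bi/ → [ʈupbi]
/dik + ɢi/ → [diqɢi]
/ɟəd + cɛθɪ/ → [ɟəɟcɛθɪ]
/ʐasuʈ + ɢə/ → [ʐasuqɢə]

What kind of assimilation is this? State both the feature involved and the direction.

regressive place assimilation

Underlying /t/ is realised as [p] next to /b/; /b/ itself does not change.
The change alveolar → bilabial matches the place of the following /b/, identifying this as place assimilation.
Manner and voice are unchanged, so the assimilation is partial, not total.
Checking the remaining alternations: /k/ → [q] before /ɢ/ (velar → uvular, matching uvular); /d/ → [ɟ] before /c/ (alveolar → palatal, matching palatal); /ʈ/ → [q] before /ɢ/ (retroflex → uvular, matching uvular) — only place changes, and always toward the following segment.
The trigger is the following segment, so the direction is regressive (anticipatory).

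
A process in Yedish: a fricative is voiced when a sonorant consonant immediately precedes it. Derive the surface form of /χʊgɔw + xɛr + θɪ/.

/x/ is a voiceless velar fricative. The preceding trigger /w/ is voiced, so /x/ must become voiced as well.
Changing only its voicing to voiced gives [ɣ] — the voiced velar fricative.
The same rule applies at the second boundary: /θ/ → [ð] next to /r/.

[χʊgɔwɣɛrðɪ]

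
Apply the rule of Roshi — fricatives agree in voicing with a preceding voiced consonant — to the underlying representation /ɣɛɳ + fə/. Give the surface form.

The rule targets /f/ (voiceless labiodental fricative), which sits after the trigger /ɳ/ (voiced).
A voiced labiodental fricative is [v], so the surface segment is [v].

[ɣɛɳvə]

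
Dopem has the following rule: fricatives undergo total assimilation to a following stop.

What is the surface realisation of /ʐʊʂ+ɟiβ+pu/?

[ʐʊɟɟippu]

/ʂ/ is the segment targeted by the rule; it sits immediately before /ɟ/, so it assimilates completely and surfaces as [ɟ].
The same rule applies at the second boundary: /β/ → [p] next to /p/.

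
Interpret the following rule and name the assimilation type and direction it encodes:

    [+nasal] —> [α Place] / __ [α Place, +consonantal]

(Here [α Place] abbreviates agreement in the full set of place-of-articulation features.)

The rule copies the place features (abbreviated [Place]) from the environment onto the target, so the assimilating feature is place.
Since the environment is written after the underscore, the trigger follows the target; the direction is regressive.

regressive place assimilation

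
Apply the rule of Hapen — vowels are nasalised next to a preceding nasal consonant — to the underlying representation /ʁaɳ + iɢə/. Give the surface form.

The vowel /i/ is adjacent to the preceding nasal /ɳ/, so it acquires [+nasal] and surfaces as [ĩ].

[ʁaɳĩɢə]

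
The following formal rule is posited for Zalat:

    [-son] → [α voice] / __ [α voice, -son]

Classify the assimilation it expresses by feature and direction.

regressive voicing assimilation

The rule copies [voice] from the environment onto the target, so the assimilating feature is voicing.
Since the environment is written after the underscore, the trigger follows the target; the direction is regressive.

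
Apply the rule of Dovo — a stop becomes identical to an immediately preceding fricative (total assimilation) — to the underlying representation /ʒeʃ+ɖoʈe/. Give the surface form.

/ɖ/ is the segment targeted by the rule; it sits immediately after /ʃ/, so it assimilates completely and surfaces as [ʃ].

[ʒeʃʃoʈe]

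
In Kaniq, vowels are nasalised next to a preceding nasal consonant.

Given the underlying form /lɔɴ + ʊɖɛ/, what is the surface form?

[lɔɴʊ̃ɖɛ]

The vowel /ʊ/ is adjacent to the preceding nasal /ɴ/, so it acquires [+nasal] and surfaces as [ʊ̃].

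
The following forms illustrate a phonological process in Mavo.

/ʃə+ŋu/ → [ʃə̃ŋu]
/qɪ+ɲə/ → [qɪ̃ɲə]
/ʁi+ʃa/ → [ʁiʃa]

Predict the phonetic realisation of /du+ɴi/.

[dũɴi]

The data show regressive nasality assimilation (vowel nasalisation): /ə/ → [ə̃] before /ŋ/; /ɪ/ → [ɪ̃] before /ɲ/ — a vowel is nasalised by an immediately following nasal consonant.
No change occurs in [ʁiʃa] because the vowel at the boundary is adjacent to an oral consonant, not a nasal (/i/ next to /ʃ/).
The vowel /u/ is adjacent to the following nasal /ɴ/, so it acquires [+nasal] and surfaces as [ũ].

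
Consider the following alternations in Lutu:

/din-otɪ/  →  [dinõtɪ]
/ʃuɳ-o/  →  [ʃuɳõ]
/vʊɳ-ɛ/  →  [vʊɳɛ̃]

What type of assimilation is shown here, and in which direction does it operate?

progressive nasality assimilation (vowel nasalisation)

The vowel /o/ surfaces as nasalised [õ] next to the preceding nasal /n/ — it has acquired the [+nasal] feature of its neighbour.
Likewise in the remaining data: /o/ → [õ] after /ɳ/; /ɛ/ → [ɛ̃] after /ɳ/ — each time a vowel is nasalised next to a preceding nasal.
Because the conditioning nasal is to the left of the vowel that changes, the process is progressive (perseverative).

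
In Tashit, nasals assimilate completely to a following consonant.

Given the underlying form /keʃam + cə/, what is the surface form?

/m/ is the segment targeted by the rule; it sits immediately before /c/, so it assimilates completely and surfaces as [c].

[keʃaccə]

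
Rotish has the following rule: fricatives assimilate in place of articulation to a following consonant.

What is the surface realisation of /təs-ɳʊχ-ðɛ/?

[təʂɳʊθðɛ]

/s/ is a voiceless alveolar fricative. The following trigger /ɳ/ is retroflex, so /s/ must become retroflex as well.
A voiceless retroflex fricative is [ʂ], so the surface segment is [ʂ].
The same rule applies at the second boundary: /χ/ → [θ] next to /ð/.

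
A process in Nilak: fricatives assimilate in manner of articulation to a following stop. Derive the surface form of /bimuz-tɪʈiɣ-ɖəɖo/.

[bimudtɪʈigɖəɖo]

The rule targets /z/ (voiced alveolar fricative), which sits before the trigger /t/ (stop).
The voiced alveolar stop is [d], so /z/ → [d].
The same rule applies at the second boundary: /ɣ/ → [g] next to /ɖ/.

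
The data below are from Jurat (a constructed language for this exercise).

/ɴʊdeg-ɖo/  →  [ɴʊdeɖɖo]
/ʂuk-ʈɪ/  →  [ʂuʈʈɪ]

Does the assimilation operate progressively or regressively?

regressive

Underlying /g/ is realised as [ɖ] next to /ɖ/; /ɖ/ itself does not change.
The output [ɖ] is identical to the trigger /ɖ/ — every feature (place, manner, voicing) has been copied — so this is total assimilation.
The other form behaves the same way: /k/ → [ʈ] before /ʈ/ — in each case the output is a copy of the following consonant.
Since the segment that changes precedes the conditioning segment, the assimilation is regressive.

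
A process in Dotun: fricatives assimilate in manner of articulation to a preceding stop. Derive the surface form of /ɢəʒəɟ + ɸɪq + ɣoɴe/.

[ɢəʒəɟpɪqgoɴe]

/ɸ/ is a voiceless bilabial fricative. The preceding trigger /ɟ/ is a stop, so /ɸ/ must become a stop as well.
Changing only its manner to stop gives [p] — the voiceless bilabial stop.
The same rule applies at the second boundary: /ɣ/ → [g] next to /q/.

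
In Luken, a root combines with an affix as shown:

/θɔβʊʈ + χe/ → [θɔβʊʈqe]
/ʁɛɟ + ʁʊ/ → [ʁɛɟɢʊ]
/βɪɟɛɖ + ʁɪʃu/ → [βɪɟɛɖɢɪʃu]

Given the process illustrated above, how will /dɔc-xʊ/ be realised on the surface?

The data show progressive manner assimilation: /χ/ → [q] after /ʈ/; /ʁ/ → [ɢ] after /ɟ/; /ʁ/ → [ɢ] after /ɖ/. In each pair only manner changes, matching the preceding consonant, while place and voice stay constant.
The rule targets /x/ (voiceless velar fricative), which sits after the trigger /c/ (stop).
A voiceless velar stop is [k], so the surface segment is [k].

[dɔckʊ]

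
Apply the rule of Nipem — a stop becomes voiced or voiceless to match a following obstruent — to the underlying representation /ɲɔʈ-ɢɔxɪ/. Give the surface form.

The rule targets /ʈ/ (voiceless retroflex stop), which sits before the trigger /ɢ/ (voiced).
The voiced retroflex stop is [ɖ], so /ʈ/ → [ɖ].

[ɲɔɖɢɔxɪ]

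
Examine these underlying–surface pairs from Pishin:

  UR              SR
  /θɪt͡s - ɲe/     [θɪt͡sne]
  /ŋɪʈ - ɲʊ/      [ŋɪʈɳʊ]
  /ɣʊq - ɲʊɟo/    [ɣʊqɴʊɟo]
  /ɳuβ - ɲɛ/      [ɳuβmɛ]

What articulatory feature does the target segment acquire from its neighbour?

Underlying /ɲ/ is realised as [n] next to /t͡s/; /t͡s/ itself does not change.
The change palatal → alveolar matches the place of the preceding /t͡s/, identifying this as place assimilation.
The same holds elsewhere in the data: /ɲ/ → [ɳ] after /ʈ/ (palatal → retroflex, matching retroflex); /ɲ/ → [ɴ] after /q/ (palatal → uvular, matching uvular); /ɲ/ → [m] after /β/ (palatal → bilabial, matching bilabial) — only place changes, and always toward the preceding segment.

place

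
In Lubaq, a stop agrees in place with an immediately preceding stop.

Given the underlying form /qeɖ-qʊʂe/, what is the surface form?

The rule targets /q/ (voiceless uvular stop), which sits after the trigger /ɖ/ (retroflex).
Changing only its place to retroflex gives [ʈ] — the voiceless retroflex stop.

[qeɖʈʊʂe]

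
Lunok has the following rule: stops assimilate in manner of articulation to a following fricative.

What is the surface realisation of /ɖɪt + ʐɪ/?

The rule targets /t/ (voiceless alveolar stop), which sits before the trigger /ʐ/ (fricative).
Changing only its manner to fricative gives [s] — the voiceless alveolar fricative.

[ɖɪsʐɪ]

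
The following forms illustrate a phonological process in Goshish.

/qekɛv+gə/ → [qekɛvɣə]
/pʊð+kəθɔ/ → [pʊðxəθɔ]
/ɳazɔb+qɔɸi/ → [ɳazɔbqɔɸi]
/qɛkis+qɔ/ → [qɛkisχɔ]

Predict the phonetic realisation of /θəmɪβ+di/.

[θəmɪβzi]

The data show progressive manner assimilation: /g/ → [ɣ] after /v/; /k/ → [x] after /ð/; /q/ → [χ] after /s/. In each pair only manner changes, matching the preceding consonant, while place and voice stay constant.
Nothing changes in [ɳazɔbqɔɸi]: there the adjacent consonants already agree in manner (/q/ and /b/ are both stops), so this form is consistent with the same rule.
The rule targets /d/ (voiced alveolar stop), which sits after the trigger /β/ (fricative).
The voiced alveolar fricative is [z], so /d/ → [z].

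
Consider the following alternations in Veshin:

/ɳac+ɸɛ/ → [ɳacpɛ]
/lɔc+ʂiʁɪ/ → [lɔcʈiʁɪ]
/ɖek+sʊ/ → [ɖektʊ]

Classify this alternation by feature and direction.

progressive manner assimilation

Underlying /ɸ/ is realised as [p] next to /c/; /c/ itself does not change.
/ɸ/ is a fricative while /c/ is a stop; the output [p] is a stop, matching the trigger — so the feature that spreads is manner.
Place and voice are unchanged, so the assimilation is partial, not total.
Checking the remaining alternations: /ʂ/ → [ʈ] after /c/ (fricative → stop, matching a stop); /s/ → [t] after /k/ (fricative → stop, matching a stop) — only manner changes, and always toward the preceding segment.
The trigger is the preceding segment, so the direction is progressive (perseverative).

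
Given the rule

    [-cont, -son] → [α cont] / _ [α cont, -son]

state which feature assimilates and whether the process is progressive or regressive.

regressive manner assimilation

The shared variable α links the value of [cont] on the target to that of the neighbouring obstruent. [cont] distinguishes stops from fricatives — a manner-of-articulation feature — so this is manner assimilation.
Since the environment is written after the underscore, the trigger follows the target; the direction is regressive.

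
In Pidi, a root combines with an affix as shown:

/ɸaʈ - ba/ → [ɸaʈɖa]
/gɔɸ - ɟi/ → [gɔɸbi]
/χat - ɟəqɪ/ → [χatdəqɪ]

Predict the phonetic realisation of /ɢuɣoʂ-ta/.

The data show progressive place assimilation: /b/ → [ɖ] after /ʈ/; /ɟ/ → [b] after /ɸ/; /ɟ/ → [d] after /t/. In each pair only place changes, matching the preceding consonant, while manner and voice stay constant.
/t/ is a voiceless alveolar stop. The preceding trigger /ʂ/ is retroflex, so /t/ must become retroflex as well.
The voiceless retroflex stop is [ʈ], so /t/ → [ʈ].

[ɢuɣoʂʈa]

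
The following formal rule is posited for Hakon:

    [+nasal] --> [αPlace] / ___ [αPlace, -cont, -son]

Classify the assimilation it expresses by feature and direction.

regressive place assimilation

The shared variable α links the value of the place features (abbreviated [Place]) on the target to the same value on the neighbouring segment, so place is the feature that assimilates.
Since the environment is written after the underscore, the trigger follows the target; the direction is regressive.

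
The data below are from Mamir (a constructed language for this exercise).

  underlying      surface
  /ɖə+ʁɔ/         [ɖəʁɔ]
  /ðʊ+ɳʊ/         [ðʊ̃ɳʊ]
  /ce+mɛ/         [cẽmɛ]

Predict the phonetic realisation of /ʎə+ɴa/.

The data show regressive nasality assimilation (vowel nasalisation): /ʊ/ → [ʊ̃] before /ɳ/; /e/ → [ẽ] before /m/ — a vowel is nasalised by an immediately following nasal consonant.
No change occurs in [ɖəʁɔ] because the vowel at the boundary is adjacent to an oral consonant, not a nasal (/ə/ next to /ʁ/).
The vowel /ə/ is adjacent to the following nasal /ɴ/, so it acquires [+nasal] and surfaces as [ə̃].

[ʎə̃ɴa]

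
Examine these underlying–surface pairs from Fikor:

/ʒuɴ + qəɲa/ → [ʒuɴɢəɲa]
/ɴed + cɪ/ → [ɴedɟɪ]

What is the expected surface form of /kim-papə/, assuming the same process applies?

The data show progressive voicing assimilation: /q/ → [ɢ] after /ɴ/; /c/ → [ɟ] after /d/. In each pair only voicing changes, matching the preceding consonant, while place and manner stay constant.
The rule targets /p/ (voiceless bilabial stop), which sits after the trigger /m/ (voiced).
A voiced bilabial stop is [b], so the surface segment is [b].

[kimbapə]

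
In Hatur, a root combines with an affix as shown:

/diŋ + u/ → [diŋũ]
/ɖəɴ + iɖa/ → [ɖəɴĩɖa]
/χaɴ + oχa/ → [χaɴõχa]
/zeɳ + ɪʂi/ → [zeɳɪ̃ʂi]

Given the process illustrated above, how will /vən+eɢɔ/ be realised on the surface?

[vənẽɢɔ]

The data show progressive nasality assimilation (vowel nasalisation): /u/ → [ũ] after /ŋ/; /i/ → [ĩ] after /ɴ/; /o/ → [õ] after /ɴ/; /ɪ/ → [ɪ̃] after /ɳ/ — a vowel is nasalised by an immediately preceding nasal consonant.
/e/ sits next to the nasal /n/ and is therefore nasalised to [ẽ].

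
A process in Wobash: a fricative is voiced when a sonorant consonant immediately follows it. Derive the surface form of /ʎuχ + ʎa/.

[ʎuʁʎa]

/χ/ is a voiceless uvular fricative. The following trigger /ʎ/ is voiced, so /χ/ must become voiced as well.
Changing only its voicing to voiced gives [ʁ] — the voiced uvular fricative.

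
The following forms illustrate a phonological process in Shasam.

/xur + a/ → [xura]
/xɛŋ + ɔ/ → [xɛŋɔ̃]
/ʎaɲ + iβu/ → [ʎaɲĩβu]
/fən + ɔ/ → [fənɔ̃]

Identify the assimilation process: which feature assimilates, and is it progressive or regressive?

The vowel /ɔ/ surfaces as nasalised [ɔ̃] next to the preceding nasal /ŋ/ — it has acquired the [+nasal] feature of its neighbour.
Likewise in the remaining data: /i/ → [ĩ] after /ɲ/; /ɔ/ → [ɔ̃] after /n/ — each time a vowel is nasalised next to a preceding nasal.
No change occurs in [xura] because the vowel at the boundary is adjacent to an oral consonant, not a nasal (/a/ next to /r/).
Because the conditioning nasal is to the left of the vowel that changes, the process is progressive (perseverative).

progressive nasality assimilation (vowel nasalisation)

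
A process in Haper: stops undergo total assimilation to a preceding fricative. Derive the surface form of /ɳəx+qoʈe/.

[ɳəxxoʈe]

/q/ is the segment targeted by the rule; it sits immediately after /x/, so it assimilates completely and surfaces as [x].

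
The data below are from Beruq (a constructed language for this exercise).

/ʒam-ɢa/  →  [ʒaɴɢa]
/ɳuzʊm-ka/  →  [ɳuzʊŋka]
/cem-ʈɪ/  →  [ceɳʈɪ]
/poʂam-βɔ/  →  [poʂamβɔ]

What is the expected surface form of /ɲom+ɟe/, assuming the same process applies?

[ɲoɲɟe]

The data show regressive place assimilation: /m/ → [ɴ] before /ɢ/; /m/ → [ŋ] before /k/; /m/ → [ɳ] before /ʈ/. In each pair only place changes, matching the following consonant, while manner and voice stay constant.
Nothing changes in [poʂamβɔ]: there the adjacent consonants already agree in place (/m/ and /β/ are both bilabial), so this form is consistent with the same rule.
/m/ is a voiced bilabial nasal. The following trigger /ɟ/ is palatal, so /m/ must become palatal as well.
Changing only its place to palatal gives [ɲ] — the voiced palatal nasal.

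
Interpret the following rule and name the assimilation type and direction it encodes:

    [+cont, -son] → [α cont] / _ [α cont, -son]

regressive manner assimilation

The rule copies [cont] (continuancy) from the environment onto the target fricatives; since [±cont] encodes the stop/fricative manner contrast, the assimilating dimension is manner.
Since the environment is written after the underscore, the trigger follows the target; the direction is regressive.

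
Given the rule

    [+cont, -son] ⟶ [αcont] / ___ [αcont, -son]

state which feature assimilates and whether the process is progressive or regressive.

The rule copies [cont] (continuancy) from the environment onto the target fricatives; since [±cont] encodes the stop/fricative manner contrast, the assimilating dimension is manner.
Since the environment is written after the underscore, the trigger follows the target; the direction is regressive.

regressive manner assimilation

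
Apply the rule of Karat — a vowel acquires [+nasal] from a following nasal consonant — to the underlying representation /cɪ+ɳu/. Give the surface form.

/ɪ/ sits next to the nasal /ɳ/ and is therefore nasalised to [ɪ̃].

[cɪ̃ɳu]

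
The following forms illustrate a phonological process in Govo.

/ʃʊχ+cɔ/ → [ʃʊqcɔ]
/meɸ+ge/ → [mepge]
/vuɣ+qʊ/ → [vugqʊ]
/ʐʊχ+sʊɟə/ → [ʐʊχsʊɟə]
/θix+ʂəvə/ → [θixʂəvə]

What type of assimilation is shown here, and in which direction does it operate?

regressive manner assimilation

The segment that alternates is /χ/, which surfaces as [q] when adjacent to /c/.
The change fricative → stop matches the manner of the following /c/, identifying this as manner assimilation.
Place and voice are unchanged, so the assimilation is partial, not total.
Checking the remaining alternations: /ɸ/ → [p] before /g/ (fricative → stop, matching a stop); /ɣ/ → [g] before /q/ (fricative → stop, matching a stop) — only manner changes, and always toward the following segment.
Nothing changes in [ʐʊχsʊɟə], [θixʂəvə]: there the adjacent consonants already agree in manner (/χ/ and /s/ are both fricatives; /x/ and /ʂ/ are both fricatives), so these forms are consistent with the same rule.
The trigger is the following segment, so the direction is regressive (anticipatory).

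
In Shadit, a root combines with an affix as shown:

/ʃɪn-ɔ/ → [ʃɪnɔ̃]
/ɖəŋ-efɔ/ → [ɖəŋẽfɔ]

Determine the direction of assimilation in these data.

progressive

The vowel /ɔ/ surfaces as nasalised [ɔ̃] next to the preceding nasal /n/ — it has acquired the [+nasal] feature of its neighbour.
The other form shows the same pattern: /e/ → [ẽ] after /ŋ/ — each time a vowel is nasalised next to a preceding nasal.
Because the conditioning nasal is to the left of the vowel that changes, the process is progressive (perseverative).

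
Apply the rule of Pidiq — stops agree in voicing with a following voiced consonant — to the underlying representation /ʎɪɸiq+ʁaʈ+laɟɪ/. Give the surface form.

[ʎɪɸiɢʁaɖlaɟɪ]

/q/ is a voiceless uvular stop. The following trigger /ʁ/ is voiced, so /q/ must become voiced as well.
A voiced uvular stop is [ɢ], so the surface segment is [ɢ].
At the second juncture, /ʈ/ likewise becomes [ɖ] adjacent to /l/.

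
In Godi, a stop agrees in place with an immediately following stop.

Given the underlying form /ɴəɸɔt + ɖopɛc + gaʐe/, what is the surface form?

[ɴəɸɔʈɖopɛkgaʐe]

/t/ is a voiceless alveolar stop. The following trigger /ɖ/ is retroflex, so /t/ must become retroflex as well.
Changing only its place to retroflex gives [ʈ] — the voiceless retroflex stop.
At the second juncture, /c/ likewise becomes [k] adjacent to /g/.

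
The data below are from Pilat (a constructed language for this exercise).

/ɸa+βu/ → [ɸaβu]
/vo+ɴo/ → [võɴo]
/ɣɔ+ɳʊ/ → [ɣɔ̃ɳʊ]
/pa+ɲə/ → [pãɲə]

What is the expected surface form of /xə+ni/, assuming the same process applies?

[xə̃ni]

The data show regressive nasality assimilation (vowel nasalisation): /o/ → [õ] before /ɴ/; /ɔ/ → [ɔ̃] before /ɳ/; /a/ → [ã] before /ɲ/ — a vowel is nasalised by an immediately following nasal consonant.
No change occurs in [ɸaβu] because the vowel at the boundary is adjacent to an oral consonant, not a nasal (/a/ next to /β/).
The vowel /ə/ is adjacent to the following nasal /n/, so it acquires [+nasal] and surfaces as [ə̃].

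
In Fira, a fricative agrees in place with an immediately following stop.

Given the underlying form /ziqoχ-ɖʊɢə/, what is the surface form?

[ziqoʂɖʊɢə]

The rule targets /χ/ (voiceless uvular fricative), which sits before the trigger /ɖ/ (retroflex).
A voiceless retroflex fricative is [ʂ], so the surface segment is [ʂ].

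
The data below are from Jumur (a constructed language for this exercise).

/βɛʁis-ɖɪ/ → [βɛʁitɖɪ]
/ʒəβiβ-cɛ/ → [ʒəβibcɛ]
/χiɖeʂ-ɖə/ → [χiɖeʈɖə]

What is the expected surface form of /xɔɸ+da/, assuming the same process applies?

[xɔpda]

The data show regressive manner assimilation: /s/ → [t] before /ɖ/; /β/ → [b] before /c/; /ʂ/ → [ʈ] before /ɖ/. In each pair only manner changes, matching the following consonant, while place and voice stay constant.
/ɸ/ is a voiceless bilabial fricative. The following trigger /d/ is a stop, so /ɸ/ must become a stop as well.
A voiceless bilabial stop is [p], so the surface segment is [p].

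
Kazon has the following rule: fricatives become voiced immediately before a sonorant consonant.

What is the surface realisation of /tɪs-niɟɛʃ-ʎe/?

The rule targets /s/ (voiceless alveolar fricative), which sits before the trigger /n/ (voiced).
Changing only its voicing to voiced gives [z] — the voiced alveolar fricative.
At the second juncture, /ʃ/ likewise becomes [ʒ] adjacent to /ʎ/.

[tɪzniɟɛʒʎe]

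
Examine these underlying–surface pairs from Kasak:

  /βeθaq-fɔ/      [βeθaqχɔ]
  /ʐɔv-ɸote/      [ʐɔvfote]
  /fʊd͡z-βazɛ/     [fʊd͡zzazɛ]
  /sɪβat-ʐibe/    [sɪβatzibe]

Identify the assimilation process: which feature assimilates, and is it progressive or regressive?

Comparing underlying and surface forms, /f/ → [χ] is the alternation; the neighbouring /q/ is constant.
The change labiodental → uvular matches the place of the preceding /q/, identifying this as place assimilation.
Manner and voice are unchanged, so the assimilation is partial, not total.
The same holds elsewhere in the data: /ɸ/ → [f] after /v/ (bilabial → labiodental, matching labiodental); /β/ → [z] after /d͡z/ (bilabial → alveolar, matching alveolar); /ʐ/ → [z] after /t/ (retroflex → alveolar, matching alveolar) — only place changes, and always toward the preceding segment.
The trigger is the preceding segment, so the direction is progressive (perseverative).

progressive place assimilation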